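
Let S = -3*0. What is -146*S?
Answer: 0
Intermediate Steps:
S = 0
-146*S = -146*0 = 0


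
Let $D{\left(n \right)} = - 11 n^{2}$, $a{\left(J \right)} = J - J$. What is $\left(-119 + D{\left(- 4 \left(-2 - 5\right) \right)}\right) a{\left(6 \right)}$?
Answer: $0$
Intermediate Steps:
$a{\left(J \right)} = 0$
$\left(-119 + D{\left(- 4 \left(-2 - 5\right) \right)}\right) a{\left(6 \right)} = \left(-119 - 11 \left(- 4 \left(-2 - 5\right)\right)^{2}\right) 0 = \left(-119 - 11 \left(\left(-4\right) \left(-7\right)\right)^{2}\right) 0 = \left(-119 - 11 \cdot 28^{2}\right) 0 = \left(-119 - 8624\right) 0 = \left(-8743\right) 0 = 0$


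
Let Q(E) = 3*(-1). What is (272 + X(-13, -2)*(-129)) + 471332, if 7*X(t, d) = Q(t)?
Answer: 3301615/7 ≈ 4.7166e+5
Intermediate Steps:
Q(E) = -3
X(t, d) = -3/7 (X(t, d) = (1/7)*(-3) = -3/7)
(272 + X(-13, -2)*(-129)) + 471332 = (272 - 3/7*(-129)) + 471332 = (272 + 387/7) + 471332 = 2291/7 + 471332 = 3301615/7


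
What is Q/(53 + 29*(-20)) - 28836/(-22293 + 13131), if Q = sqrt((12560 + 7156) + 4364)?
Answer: 1602/509 - 4*sqrt(1505)/527 ≈ 2.8529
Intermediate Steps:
Q = 4*sqrt(1505) (Q = sqrt(19716 + 4364) = sqrt(24080) = 4*sqrt(1505) ≈ 155.18)
Q/(53 + 29*(-20)) - 28836/(-22293 + 13131) = (4*sqrt(1505))/(53 + 29*(-20)) - 28836/(-22293 + 13131) = (4*sqrt(1505))/(53 - 580) - 28836/(-9162) = (4*sqrt(1505))/(-527) - 28836*(-1/9162) = (4*sqrt(1505))*(-1/527) + 1602/509 = -4*sqrt(1505)/527 + 1602/509 = 1602/509 - 4*sqrt(1505)/527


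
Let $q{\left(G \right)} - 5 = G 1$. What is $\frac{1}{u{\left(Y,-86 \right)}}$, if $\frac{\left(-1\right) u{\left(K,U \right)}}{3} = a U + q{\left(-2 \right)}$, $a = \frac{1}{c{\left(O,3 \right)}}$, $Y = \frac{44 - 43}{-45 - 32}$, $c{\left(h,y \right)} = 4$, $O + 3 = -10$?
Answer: $\frac{2}{111} \approx 0.018018$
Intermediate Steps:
$O = -13$ ($O = -3 - 10 = -13$)
$Y = - \frac{1}{77}$ ($Y = 1 \frac{1}{-77} = 1 \left(- \frac{1}{77}\right) = - \frac{1}{77} \approx -0.012987$)
$q{\left(G \right)} = 5 + G$ ($q{\left(G \right)} = 5 + G 1 = 5 + G$)
$a = \frac{1}{4} \approx 0.25$
$u{\left(K,U \right)} = -9 - \frac{3 U}{4}$ ($u{\left(K,U \right)} = - 3 \left(\frac{U}{4} + \left(5 - 2\right)\right) = - 3 \left(\frac{U}{4} + 3\right) = - 3 \left(3 + \frac{U}{4}\right) = -9 - \frac{3 U}{4}$)
$\frac{1}{u{\left(Y,-86 \right)}} = \frac{1}{-9 - - \frac{129}{2}} = \frac{1}{-9 + \frac{129}{2}} = \frac{1}{\frac{111}{2}} = \frac{2}{111}$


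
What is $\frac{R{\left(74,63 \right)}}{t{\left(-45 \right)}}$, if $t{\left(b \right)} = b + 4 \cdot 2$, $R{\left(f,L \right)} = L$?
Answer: $- \frac{63}{37} \approx -1.7027$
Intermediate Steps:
$t{\left(b \right)} = 8 + b$ ($t{\left(b \right)} = b + 8 = 8 + b$)
$\frac{R{\left(74,63 \right)}}{t{\left(-45 \right)}} = \frac{63}{8 - 45} = \frac{63}{-37} = 63 \left(- \frac{1}{37}\right) = - \frac{63}{37}$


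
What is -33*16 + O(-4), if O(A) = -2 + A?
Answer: -534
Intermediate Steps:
-33*16 + O(-4) = -33*16 + (-2 - 4) = -528 - 6 = -534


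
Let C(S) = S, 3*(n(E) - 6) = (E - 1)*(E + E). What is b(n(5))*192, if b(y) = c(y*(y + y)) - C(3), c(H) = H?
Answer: 428864/3 ≈ 1.4295e+5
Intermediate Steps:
n(E) = 6 + 2*E*(-1 + E)/3 (n(E) = 6 + ((E - 1)*(E + E))/3 = 6 + ((-1 + E)*(2*E))/3 = 6 + (2*E*(-1 + E))/3 = 6 + 2*E*(-1 + E)/3)
b(y) = -3 + 2*y² (b(y) = y*(y + y) - 1*3 = y*(2*y) - 3 = 2*y² - 3 = -3 + 2*y²)
b(n(5))*192 = (-3 + 2*(6 - ⅔*5 + (⅔)*5²)²)*192 = (-3 + 2*(6 - 10/3 + (⅔)*25)²)*192 = (-3 + 2*(6 - 10/3 + 50/3)²)*192 = (-3 + 2*(58/3)²)*192 = (-3 + 2*(3364/9))*192 = (-3 + 6728/9)*192 = (6701/9)*192 = 428864/3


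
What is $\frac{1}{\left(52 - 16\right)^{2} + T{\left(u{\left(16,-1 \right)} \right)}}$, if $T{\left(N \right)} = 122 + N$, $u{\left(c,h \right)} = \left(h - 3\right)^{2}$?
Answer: $\frac{1}{1434} \approx 0.00069735$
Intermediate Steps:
$u{\left(c,h \right)} = \left(-3 + h\right)^{2}$
$\frac{1}{\left(52 - 16\right)^{2} + T{\left(u{\left(16,-1 \right)} \right)}} = \frac{1}{\left(52 - 16\right)^{2} + \left(122 + \left(-3 - 1\right)^{2}\right)} = \frac{1}{36^{2} + \left(122 + \left(-4\right)^{2}\right)} = \frac{1}{1296 + \left(122 + 16\right)} = \frac{1}{1296 + 138} = \frac{1}{1434}$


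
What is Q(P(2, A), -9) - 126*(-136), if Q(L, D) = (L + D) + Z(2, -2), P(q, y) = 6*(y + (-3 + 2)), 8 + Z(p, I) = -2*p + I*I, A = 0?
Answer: 17113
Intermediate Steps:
Z(p, I) = -8 + I**2 - 2*p (Z(p, I) = -8 + (-2*p + I*I) = -8 + (-2*p + I**2) = -8 + (I**2 - 2*p) = -8 + I**2 - 2*p)
P(q, y) = -6 + 6*y (P(q, y) = 6*(y - 1) = 6*(-1 + y) = -6 + 6*y)
Q(L, D) = -8 + D + L (Q(L, D) = (L + D) + (-8 + (-2)**2 - 2*2) = (D + L) + (-8 + 4 - 4) = (D + L) - 8 = -8 + D + L)
Q(P(2, A), -9) - 126*(-136) = (-8 - 9 + (-6 + 6*0)) - 126*(-136) = (-8 - 9 + (-6 + 0)) + 17136 = (-8 - 9 - 6) + 17136 = -23 + 17136 = 17113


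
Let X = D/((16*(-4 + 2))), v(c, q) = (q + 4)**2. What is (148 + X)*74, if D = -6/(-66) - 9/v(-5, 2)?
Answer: 7710467/704 ≈ 10952.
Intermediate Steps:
v(c, q) = (4 + q)**2
D = -7/44 (D = -6/(-66) - 9/(4 + 2)**2 = -6*(-1/66) - 9/(6**2) = 1/11 - 9/36 = 1/11 - 9*1/36 = 1/11 - 1/4 = -7/44 ≈ -0.15909)
X = 7/1408 (X = -7*1/(16*(-4 + 2))/44 = -7/(44*(16*(-2))) = -7/44/(-32) = -7/44*(-1/32) = 7/1408 ≈ 0.0049716)
(148 + X)*74 = (148 + 7/1408)*74 = (208391/1408)*74 = 7710467/704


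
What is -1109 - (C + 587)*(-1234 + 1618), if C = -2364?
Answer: 681259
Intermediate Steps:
-1109 - (C + 587)*(-1234 + 1618) = -1109 - (-2364 + 587)*(-1234 + 1618) = -1109 - (-1777)*384 = -1109 - 1*(-682368) = -1109 + 682368 = 681259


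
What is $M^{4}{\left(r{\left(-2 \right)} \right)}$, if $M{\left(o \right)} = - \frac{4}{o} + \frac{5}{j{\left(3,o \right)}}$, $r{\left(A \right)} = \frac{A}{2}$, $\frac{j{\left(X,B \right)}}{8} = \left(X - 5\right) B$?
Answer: $\frac{22667121}{65536} \approx 345.87$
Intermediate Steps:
$j{\left(X,B \right)} = 8 B \left(-5 + X\right)$ ($j{\left(X,B \right)} = 8 \left(X - 5\right) B = 8 \left(-5 + X\right) B = 8 B \left(-5 + X\right)$)
$r{\left(A \right)} = \frac{A}{2}$ ($r{\left(A \right)} = A \frac{1}{2} = \frac{A}{2}$)
$M{\left(o \right)} = - \frac{69}{16 o}$ ($M{\left(o \right)} = - \frac{4}{o} + \frac{5}{8 o \left(-5 + 3\right)} = - \frac{4}{o} + \frac{5}{8 o \left(-2\right)} = - \frac{4}{o} + \frac{5}{\left(-16\right) o} = - \frac{4}{o} + 5 \left(- \frac{1}{16 o}\right) = - \frac{4}{o} - \frac{5}{16 o} = - \frac{69}{16 o}$)
$M^{4}{\left(r{\left(-2 \right)} \right)} = \left(- \frac{69}{16 \cdot \frac{1}{2} \left(-2\right)}\right)^{4} = \left(- \frac{69}{16 \left(-1\right)}\right)^{4} = \left(\left(- \frac{69}{16}\right) \left(-1\right)\right)^{4} = \left(\frac{69}{16}\right)^{4} = \frac{22667121}{65536}$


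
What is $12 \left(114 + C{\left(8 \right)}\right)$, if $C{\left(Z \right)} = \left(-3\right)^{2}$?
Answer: $1476$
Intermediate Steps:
$C{\left(Z \right)} = 9$
$12 \left(114 + C{\left(8 \right)}\right) = 12 \left(114 + 9\right) = 12 \cdot 123 = 1476$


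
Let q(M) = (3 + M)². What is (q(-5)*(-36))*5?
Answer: -720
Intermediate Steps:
(q(-5)*(-36))*5 = ((3 - 5)²*(-36))*5 = ((-2)²*(-36))*5 = (4*(-36))*5 = -144*5 = -720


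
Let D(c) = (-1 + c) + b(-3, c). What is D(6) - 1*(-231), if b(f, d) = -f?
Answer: 239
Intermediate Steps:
D(c) = 2 + c (D(c) = (-1 + c) - 1*(-3) = (-1 + c) + 3 = 2 + c)
D(6) - 1*(-231) = (2 + 6) - 1*(-231) = 8 + 231 = 239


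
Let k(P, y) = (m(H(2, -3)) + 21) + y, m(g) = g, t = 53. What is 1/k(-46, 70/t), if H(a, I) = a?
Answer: 53/1289 ≈ 0.041117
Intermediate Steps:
k(P, y) = 23 + y (k(P, y) = (2 + 21) + y = 23 + y)
1/k(-46, 70/t) = 1/(23 + 70/53) = 1/(1289/53) = 53/1289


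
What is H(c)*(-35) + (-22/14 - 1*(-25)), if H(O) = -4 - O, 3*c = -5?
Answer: 2207/21 ≈ 105.10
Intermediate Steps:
c = -5/3 (c = (⅓)*(-5) = -5/3 ≈ -1.6667)
H(c)*(-35) + (-22/14 - 1*(-25)) = (-4 - 1*(-5/3))*(-35) + (-22/14 - 1*(-25)) = (-4 + 5/3)*(-35) + (-22*1/14 + 25) = -7/3*(-35) + (-11/7 + 25) = 245/3 + 164/7 = 2207/21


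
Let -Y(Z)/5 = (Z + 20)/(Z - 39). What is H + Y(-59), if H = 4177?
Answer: 409151/98 ≈ 4175.0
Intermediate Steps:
Y(Z) = -5*(20 + Z)/(-39 + Z) (Y(Z) = -5*(Z + 20)/(Z - 39) = -5*(20 + Z)/(-39 + Z))
H + Y(-59) = 4177 + 5*(-20 - 1*(-59))/(-39 - 59) = 4177 + 5*(-20 + 59)/(-98) = 4177 + 5*(-1/98)*39 = 4177 - 195/98 = 409151/98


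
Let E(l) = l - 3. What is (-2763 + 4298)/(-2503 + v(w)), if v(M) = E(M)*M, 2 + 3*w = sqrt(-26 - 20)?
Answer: 13815*I/(-22551*I + 13*sqrt(46)) ≈ -0.6126 + 0.0023952*I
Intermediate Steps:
E(l) = -3 + l
w = -2/3 + I*sqrt(46)/3 (w = -2/3 + sqrt(-26 - 20)/3 = -2/3 + sqrt(-46)/3 = -2/3 + (I*sqrt(46))/3 = -2/3 + I*sqrt(46)/3 ≈ -0.66667 + 2.2608*I)
v(M) = M*(-3 + M) (v(M) = (-3 + M)*M = M*(-3 + M))
(-2763 + 4298)/(-2503 + v(w)) = (-2763 + 4298)/(-2503 + (-2/3 + I*sqrt(46)/3)*(-3 + (-2/3 + I*sqrt(46)/3))) = 1535/(-2503 + (-2/3 + I*sqrt(46)/3)*(-11/3 + I*sqrt(46)/3)) = 1535/(-2503 + (-11/3 + I*sqrt(46)/3)*(-2/3 + I*sqrt(46)/3))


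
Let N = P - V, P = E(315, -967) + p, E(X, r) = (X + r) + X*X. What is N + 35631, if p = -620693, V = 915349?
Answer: -1401838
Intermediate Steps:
E(X, r) = X + r + X² (E(X, r) = (X + r) + X² = X + r + X²)
P = -522120 (P = (315 - 967 + 315²) - 620693 = (315 - 967 + 99225) - 620693 = 98573 - 620693 = -522120)
N = -1437469 (N = -522120 - 1*915349 = -522120 - 915349 = -1437469)
N + 35631 = -1437469 + 35631 = -1401838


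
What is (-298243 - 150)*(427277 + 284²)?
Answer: -151563651669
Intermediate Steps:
(-298243 - 150)*(427277 + 284²) = -298393*(427277 + 80656) = -298393*507933 = -151563651669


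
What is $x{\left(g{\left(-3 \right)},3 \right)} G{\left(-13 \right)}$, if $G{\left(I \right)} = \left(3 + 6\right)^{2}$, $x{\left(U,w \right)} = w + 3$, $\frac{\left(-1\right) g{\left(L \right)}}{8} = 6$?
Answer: $486$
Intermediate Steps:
$g{\left(L \right)} = -48$ ($g{\left(L \right)} = \left(-8\right) 6 = -48$)
$x{\left(U,w \right)} = 3 + w$
$G{\left(I \right)} = 81$ ($G{\left(I \right)} = 9^{2} = 81$)
$x{\left(g{\left(-3 \right)},3 \right)} G{\left(-13 \right)} = \left(3 + 3\right) 81 = 6 \cdot 81 = 486$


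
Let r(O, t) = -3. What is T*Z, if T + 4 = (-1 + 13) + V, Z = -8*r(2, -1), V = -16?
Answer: -192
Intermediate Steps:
Z = 24 (Z = -8*(-3) = 24)
T = -8 (T = -4 + ((-1 + 13) - 16) = -4 + (12 - 16) = -4 - 4 = -8)
T*Z = -8*24 = -192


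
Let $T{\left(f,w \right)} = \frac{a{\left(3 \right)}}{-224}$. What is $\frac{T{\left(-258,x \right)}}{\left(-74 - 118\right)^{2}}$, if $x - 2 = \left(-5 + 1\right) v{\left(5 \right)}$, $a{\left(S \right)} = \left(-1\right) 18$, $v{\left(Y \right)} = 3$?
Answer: $\frac{1}{458752} \approx 2.1798 \cdot 10^{-6}$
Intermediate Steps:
$a{\left(S \right)} = -18$
$x = -10$ ($x = 2 + \left(-5 + 1\right) 3 = 2 - 12 = -10$)
$T{\left(f,w \right)} = \frac{9}{112}$ ($T{\left(f,w \right)} = - \frac{18}{-224} = \left(-18\right) \left(- \frac{1}{224}\right) = \frac{9}{112}$)
$\frac{T{\left(-258,x \right)}}{\left(-74 - 118\right)^{2}} = \frac{9}{112 \left(-74 - 118\right)^{2}} = \frac{9}{112 \left(-192\right)^{2}} = \frac{9}{112 \cdot 36864} = \frac{9}{112} \cdot \frac{1}{36864} = \frac{1}{458752}$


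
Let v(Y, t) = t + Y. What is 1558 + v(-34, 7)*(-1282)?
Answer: 36172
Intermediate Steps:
v(Y, t) = Y + t
1558 + v(-34, 7)*(-1282) = 1558 + (-34 + 7)*(-1282) = 1558 - 27*(-1282) = 1558 + 34614 = 36172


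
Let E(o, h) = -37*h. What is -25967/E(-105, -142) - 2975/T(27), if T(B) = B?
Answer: -16331759/141858 ≈ -115.13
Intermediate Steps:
-25967/E(-105, -142) - 2975/T(27) = -25967/((-37*(-142))) - 2975/27 = -25967/5254 - 2975*1/27 = -25967*1/5254 - 2975/27 = -25967/5254 - 2975/27 = -16331759/141858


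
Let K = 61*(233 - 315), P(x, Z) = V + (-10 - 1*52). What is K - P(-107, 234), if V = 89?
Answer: -5029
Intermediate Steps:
P(x, Z) = 27 (P(x, Z) = 89 + (-10 - 1*52) = 89 + (-10 - 52) = 89 - 62 = 27)
K = -5002 (K = 61*(-82) = -5002)
K - P(-107, 234) = -5002 - 1*27 = -5002 - 27 = -5029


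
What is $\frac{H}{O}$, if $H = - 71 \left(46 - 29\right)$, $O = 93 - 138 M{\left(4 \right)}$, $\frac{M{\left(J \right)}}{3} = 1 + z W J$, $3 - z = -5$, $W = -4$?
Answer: $- \frac{1207}{52671} \approx -0.022916$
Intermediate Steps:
$z = 8$ ($z = 3 - -5 = 3 + 5 = 8$)
$M{\left(J \right)} = 3 - 96 J$ ($M{\left(J \right)} = 3 \left(1 + 8 \left(- 4 J\right)\right) = 3 \left(1 - 32 J\right) = 3 - 96 J$)
$O = 52671$ ($O = 93 - 138 \left(3 - 384\right) = 93 - -52578 = 93 + 52578 = 52671$)
$H = -1207$ ($H = - 71 \left(46 - 29\right) = \left(-71\right) 17 = -1207$)
$\frac{H}{O} = - \frac{1207}{52671}$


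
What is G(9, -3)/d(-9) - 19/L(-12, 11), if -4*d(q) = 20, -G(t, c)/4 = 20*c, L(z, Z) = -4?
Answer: -173/4 ≈ -43.250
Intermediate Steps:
G(t, c) = -80*c
d(q) = -5 (d(q) = -¼*20 = -5)
G(9, -3)/d(-9) - 19/L(-12, 11) = -80*(-3)/(-5) - 19/(-4) = 240*(-⅕) - 19*(-¼) = -48 + 19/4 = -173/4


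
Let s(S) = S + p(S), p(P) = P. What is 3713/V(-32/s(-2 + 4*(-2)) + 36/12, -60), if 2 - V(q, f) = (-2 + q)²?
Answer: -92825/119 ≈ -780.04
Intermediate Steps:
s(S) = 2*S (s(S) = S + S = 2*S)
V(q, f) = 2 - (-2 + q)²
3713/V(-32/s(-2 + 4*(-2)) + 36/12, -60) = 3713/(2 - (-2 + (-32*1/(2*(-2 + 4*(-2))) + 36/12))²) = 3713/(2 - (-2 + (-32*1/(2*(-2 - 8)) + 36*(1/12)))²) = 3713/(2 - (-2 + (-32/(2*(-10)) + 3))²) = 3713/(2 - (-2 + (-32/(-20) + 3))²) = 3713/(2 - (-2 + (-32*(-1/20) + 3))²) = 3713/(2 - (-2 + (8/5 + 3))²) = 3713/(2 - (-2 + 23/5)²) = 3713/(2 - (13/5)²) = 3713/(2 - 1*169/25) = 3713/(2 - 169/25) = 3713/(-119/25) = 3713*(-25/119) = -92825/119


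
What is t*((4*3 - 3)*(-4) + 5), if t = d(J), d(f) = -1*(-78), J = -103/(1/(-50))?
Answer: -2418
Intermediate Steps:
J = 5150 (J = -103/(-1/50) = -103*(-50) = 5150)
d(f) = 78
t = 78
t*((4*3 - 3)*(-4) + 5) = 78*((4*3 - 3)*(-4) + 5) = 78*((12 - 3)*(-4) + 5) = 78*(9*(-4) + 5) = 78*(-36 + 5) = 78*(-31) = -2418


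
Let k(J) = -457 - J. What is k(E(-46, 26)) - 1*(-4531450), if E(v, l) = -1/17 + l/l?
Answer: 77026865/17 ≈ 4.5310e+6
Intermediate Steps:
E(v, l) = 16/17 (E(v, l) = -1*1/17 + 1 = -1/17 + 1 = 16/17)
k(E(-46, 26)) - 1*(-4531450) = (-457 - 1*16/17) - 1*(-4531450) = (-457 - 16/17) + 4531450 = -7785/17 + 4531450 = 77026865/17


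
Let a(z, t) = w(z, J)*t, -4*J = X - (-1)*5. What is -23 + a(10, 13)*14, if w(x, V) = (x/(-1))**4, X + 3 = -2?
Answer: 1819977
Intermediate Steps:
X = -5 (X = -3 - 2 = -5)
J = 0 (J = -(-5 - (-1)*5)/4 = -(-5 - 1*(-5))/4 = -(-5 + 5)/4 = -1/4*0 = 0)
w(x, V) = x**4 (w(x, V) = (x*(-1))**4 = (-x)**4 = x**4)
a(z, t) = t*z**4 (a(z, t) = z**4*t = t*z**4)
-23 + a(10, 13)*14 = -23 + (13*10**4)*14 = -23 + (13*10000)*14 = -23 + 130000*14 = -23 + 1820000 = 1819977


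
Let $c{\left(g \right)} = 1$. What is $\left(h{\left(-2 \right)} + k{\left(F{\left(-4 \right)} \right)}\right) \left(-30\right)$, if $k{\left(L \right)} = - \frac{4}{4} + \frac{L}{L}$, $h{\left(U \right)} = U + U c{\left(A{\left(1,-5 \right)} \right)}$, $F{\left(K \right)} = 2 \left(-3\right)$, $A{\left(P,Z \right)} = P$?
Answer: $120$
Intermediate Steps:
$F{\left(K \right)} = -6$
$h{\left(U \right)} = 2 U$ ($h{\left(U \right)} = U + U 1 = U + U = 2 U$)
$k{\left(L \right)} = 0$ ($k{\left(L \right)} = \left(-4\right) \frac{1}{4} + 1 = -1 + 1 = 0$)
$\left(h{\left(-2 \right)} + k{\left(F{\left(-4 \right)} \right)}\right) \left(-30\right) = \left(2 \left(-2\right) + 0\right) \left(-30\right) = \left(-4 + 0\right) \left(-30\right) = \left(-4\right) \left(-30\right) = 120$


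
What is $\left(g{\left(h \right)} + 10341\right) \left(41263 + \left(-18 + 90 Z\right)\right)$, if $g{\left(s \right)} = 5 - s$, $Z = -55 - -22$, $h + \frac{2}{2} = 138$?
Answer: $390749475$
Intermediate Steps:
$h = 137$ ($h = -1 + 138 = 137$)
$Z = -33$ ($Z = -55 + 22 = -33$)
$\left(g{\left(h \right)} + 10341\right) \left(41263 + \left(-18 + 90 Z\right)\right) = \left(\left(5 - 137\right) + 10341\right) \left(41263 + \left(-18 + 90 \left(-33\right)\right)\right) = \left(\left(5 - 137\right) + 10341\right) \left(41263 - 2988\right) = \left(-132 + 10341\right) \left(41263 - 2988\right) = 10209 \cdot 38275 = 390749475$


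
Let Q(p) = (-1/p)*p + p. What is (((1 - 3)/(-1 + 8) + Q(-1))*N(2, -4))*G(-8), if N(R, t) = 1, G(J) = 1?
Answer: -16/7 ≈ -2.2857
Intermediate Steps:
Q(p) = -1 + p
(((1 - 3)/(-1 + 8) + Q(-1))*N(2, -4))*G(-8) = (((1 - 3)/(-1 + 8) + (-1 - 1))*1)*1 = ((-2/7 - 2)*1)*1 = -16/7*1*1 = -16/7*1 = -16/7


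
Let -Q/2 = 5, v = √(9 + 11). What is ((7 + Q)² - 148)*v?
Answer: -278*√5 ≈ -621.63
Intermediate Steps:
v = 2*√5 (v = √20 = 2*√5 ≈ 4.4721)
Q = -10 (Q = -2*5 = -10)
((7 + Q)² - 148)*v = ((7 - 10)² - 148)*(2*√5) = ((-3)² - 148)*(2*√5) = (9 - 148)*(2*√5) = -278*√5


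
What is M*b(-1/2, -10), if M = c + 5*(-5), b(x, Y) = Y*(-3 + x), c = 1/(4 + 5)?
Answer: -7840/9 ≈ -871.11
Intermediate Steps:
c = ⅑ (c = 1/9 = 1*(⅑) = ⅑ ≈ 0.11111)
M = -224/9 (M = ⅑ + 5*(-5) = ⅑ - 25 = -224/9 ≈ -24.889)
M*b(-1/2, -10) = -(-2240)*(-3 - 1/2)/9 = -(-2240)*(-3 - 1*½)/9 = -(-2240)*(-3 - ½)/9 = -(-2240)*(-7)/(9*2) = -224/9*35 = -7840/9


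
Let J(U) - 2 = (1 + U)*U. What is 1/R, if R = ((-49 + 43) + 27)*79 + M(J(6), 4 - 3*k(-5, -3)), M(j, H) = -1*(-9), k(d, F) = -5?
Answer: 1/1668 ≈ 0.00059952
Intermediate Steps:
J(U) = 2 + U*(1 + U) (J(U) = 2 + (1 + U)*U = 2 + U*(1 + U))
M(j, H) = 9
R = 1668 (R = ((-49 + 43) + 27)*79 + 9 = (-6 + 27)*79 + 9 = 21*79 + 9 = 1659 + 9 = 1668)
1/R = 1/1668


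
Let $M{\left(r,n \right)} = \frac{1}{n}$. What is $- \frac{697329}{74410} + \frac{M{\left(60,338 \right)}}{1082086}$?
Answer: $- \frac{127522321224481}{13607545254940} \approx -9.3714$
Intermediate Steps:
$- \frac{697329}{74410} + \frac{M{\left(60,338 \right)}}{1082086} = - \frac{697329}{74410} + \frac{1}{338 \cdot 1082086} = \left(-697329\right) \frac{1}{74410} + \frac{1}{338} \cdot \frac{1}{1082086} = - \frac{697329}{74410} + \frac{1}{365745068} = - \frac{127522321224481}{13607545254940}$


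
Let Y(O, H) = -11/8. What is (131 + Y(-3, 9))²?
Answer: 1075369/64 ≈ 16803.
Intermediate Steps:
Y(O, H) = -11/8 (Y(O, H) = -11*⅛ = -11/8)
(131 + Y(-3, 9))² = (131 - 11/8)² = (1037/8)² = 1075369/64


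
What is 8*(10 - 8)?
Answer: 16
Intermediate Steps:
8*(10 - 8) = 8*2 = 16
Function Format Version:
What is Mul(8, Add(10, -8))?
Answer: 16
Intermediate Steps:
Mul(8, Add(10, -8)) = Mul(8, 2) = 16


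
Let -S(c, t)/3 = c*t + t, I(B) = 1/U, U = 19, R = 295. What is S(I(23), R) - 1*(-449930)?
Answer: 8530970/19 ≈ 4.4900e+5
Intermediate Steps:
I(B) = 1/19
S(c, t) = -3*t - 3*c*t (S(c, t) = -3*(c*t + t) = -3*(t + c*t) = -3*t - 3*c*t)
S(I(23), R) - 1*(-449930) = -3*295*(1 + 1/19) - 1*(-449930) = -3*295*20/19 + 449930 = -17700/19 + 449930 = 8530970/19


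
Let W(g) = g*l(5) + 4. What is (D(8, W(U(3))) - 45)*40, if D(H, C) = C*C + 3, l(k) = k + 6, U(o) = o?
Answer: 53080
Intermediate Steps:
l(k) = 6 + k
W(g) = 4 + 11*g (W(g) = g*(6 + 5) + 4 = g*11 + 4 = 11*g + 4 = 4 + 11*g)
D(H, C) = 3 + C² (D(H, C) = C² + 3 = 3 + C²)
(D(8, W(U(3))) - 45)*40 = ((3 + (4 + 11*3)²) - 45)*40 = ((3 + (4 + 33)²) - 45)*40 = ((3 + 37²) - 45)*40 = ((3 + 1369) - 45)*40 = (1372 - 45)*40 = 1327*40 = 53080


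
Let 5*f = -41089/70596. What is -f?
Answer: 41089/352980 ≈ 0.11641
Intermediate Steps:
f = -41089/352980 (f = (-41089/70596)/5 = (-41089*1/70596)/5 = (1/5)*(-41089/70596) = -41089/352980 ≈ -0.11641)
-f = -1*(-41089/352980) = 41089/352980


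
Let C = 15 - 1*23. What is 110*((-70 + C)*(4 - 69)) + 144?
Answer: 557844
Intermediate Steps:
C = -8 (C = 15 - 23 = -8)
110*((-70 + C)*(4 - 69)) + 144 = 110*((-70 - 8)*(4 - 69)) + 144 = 110*(-78*(-65)) + 144 = 110*5070 + 144 = 557700 + 144 = 557844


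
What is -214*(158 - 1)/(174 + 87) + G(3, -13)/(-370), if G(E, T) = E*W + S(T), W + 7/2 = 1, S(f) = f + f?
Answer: -24845033/193140 ≈ -128.64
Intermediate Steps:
S(f) = 2*f
W = -5/2 (W = -7/2 + 1 = -5/2 ≈ -2.5000)
G(E, T) = 2*T - 5*E/2 (G(E, T) = E*(-5/2) + 2*T = -5*E/2 + 2*T = 2*T - 5*E/2)
-214*(158 - 1)/(174 + 87) + G(3, -13)/(-370) = -214*(158 - 1)/(174 + 87) + (2*(-13) - 5/2*3)/(-370) = -214/(261/157) + (-26 - 15/2)*(-1/370) = -214/(261*(1/157)) - 67/2*(-1/370) = -214/261/157 + 67/740 = -214*157/261 + 67/740 = -33598/261 + 67/740 = -24845033/193140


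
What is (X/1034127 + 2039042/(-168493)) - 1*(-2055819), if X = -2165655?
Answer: 119403308892683720/58081053537 ≈ 2.0558e+6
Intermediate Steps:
(X/1034127 + 2039042/(-168493)) - 1*(-2055819) = (-2165655/1034127 + 2039042/(-168493)) - 1*(-2055819) = (-2165655*1/1034127 + 2039042*(-1/168493)) + 2055819 = (-721885/344709 - 2039042/168493) + 2055819 = -824508698083/58081053537 + 2055819 = 119403308892683720/58081053537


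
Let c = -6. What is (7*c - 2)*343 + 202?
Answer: -14890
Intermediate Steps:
(7*c - 2)*343 + 202 = (7*(-6) - 2)*343 + 202 = (-42 - 2)*343 + 202 = -44*343 + 202 = -15092 + 202 = -14890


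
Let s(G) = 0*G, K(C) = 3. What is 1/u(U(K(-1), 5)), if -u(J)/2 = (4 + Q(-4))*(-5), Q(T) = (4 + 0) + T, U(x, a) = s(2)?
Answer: 1/40 ≈ 0.025000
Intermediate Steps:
s(G) = 0
U(x, a) = 0
Q(T) = 4 + T
u(J) = 40 (u(J) = -2*(4 + (4 - 4))*(-5) = -2*(4 + 0)*(-5) = -8*(-5) = -2*(-20) = 40)
1/u(U(K(-1), 5)) = 1/40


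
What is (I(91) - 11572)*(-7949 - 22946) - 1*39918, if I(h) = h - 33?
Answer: 355685112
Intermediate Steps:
I(h) = -33 + h
(I(91) - 11572)*(-7949 - 22946) - 1*39918 = ((-33 + 91) - 11572)*(-7949 - 22946) - 1*39918 = (58 - 11572)*(-30895) - 39918 = -11514*(-30895) - 39918 = 355725030 - 39918 = 355685112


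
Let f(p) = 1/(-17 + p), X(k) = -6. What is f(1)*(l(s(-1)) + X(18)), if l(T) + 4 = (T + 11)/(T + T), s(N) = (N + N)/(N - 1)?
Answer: 1/4 ≈ 0.25000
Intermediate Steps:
s(N) = 2*N/(-1 + N) (s(N) = (2*N)/(-1 + N) = 2*N/(-1 + N))
l(T) = -4 + (11 + T)/(2*T) (l(T) = -4 + (T + 11)/(T + T) = -4 + (11 + T)/((2*T)) = -4 + (11 + T)*(1/(2*T)) = -4 + (11 + T)/(2*T))
f(1)*(l(s(-1)) + X(18)) = ((11 - 14*(-1)/(-1 - 1))/(2*((2*(-1)/(-1 - 1)))) - 6)/(-17 + 1) = ((11 - 14*(-1)/(-2))/(2*((2*(-1)/(-2)))) - 6)/(-16) = -((11 - 14*(-1)*(-1)/2)/(2*((2*(-1)*(-1/2)))) - 6)/16 = -((1/2)*(11 - 7*1)/1 - 6)/16 = -((1/2)*1*(11 - 7) - 6)/16 = -((1/2)*1*4 - 6)/16 = -(2 - 6)/16 = -1/16*(-4) = 1/4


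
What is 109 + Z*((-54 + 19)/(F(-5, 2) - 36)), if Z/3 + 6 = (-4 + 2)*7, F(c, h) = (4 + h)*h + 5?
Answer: -29/19 ≈ -1.5263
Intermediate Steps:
F(c, h) = 5 + h*(4 + h) (F(c, h) = h*(4 + h) + 5 = 5 + h*(4 + h))
Z = -60 (Z = -18 + 3*((-4 + 2)*7) = -18 + 3*(-2*7) = -18 + 3*(-14) = -18 - 42 = -60)
109 + Z*((-54 + 19)/(F(-5, 2) - 36)) = 109 - 60*(-54 + 19)/((5 + 2² + 4*2) - 36) = 109 - (-2100)/((5 + 4 + 8) - 36) = 109 - (-2100)/(17 - 36) = 109 - (-2100)/(-19) = 109 - (-2100)*(-1)/19 = 109 - 60*35/19 = 109 - 2100/19 = -29/19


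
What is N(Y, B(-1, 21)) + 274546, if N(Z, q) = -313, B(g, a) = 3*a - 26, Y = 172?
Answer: 274233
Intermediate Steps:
B(g, a) = -26 + 3*a
N(Y, B(-1, 21)) + 274546 = -313 + 274546 = 274233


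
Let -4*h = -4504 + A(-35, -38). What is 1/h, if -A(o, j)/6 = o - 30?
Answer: 2/2057 ≈ 0.00097229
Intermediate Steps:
A(o, j) = 180 - 6*o (A(o, j) = -6*(o - 30) = -6*(-30 + o) = 180 - 6*o)
h = 2057/2 (h = -(-4504 + (180 - 6*(-35)))/4 = -(-4504 + (180 + 210))/4 = -(-4504 + 390)/4 = -1/4*(-4114) = 2057/2 ≈ 1028.5)
1/h = 1/(2057/2) = 2/2057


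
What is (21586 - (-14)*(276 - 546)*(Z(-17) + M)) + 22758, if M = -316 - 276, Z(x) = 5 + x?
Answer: 2327464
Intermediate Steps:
M = -592
(21586 - (-14)*(276 - 546)*(Z(-17) + M)) + 22758 = (21586 - (-14)*(276 - 546)*((5 - 17) - 592)) + 22758 = (21586 - (-14)*(-270*(-12 - 592))) + 22758 = (21586 - (-14)*(-270*(-604))) + 22758 = (21586 - (-14)*163080) + 22758 = (21586 - 1*(-2283120)) + 22758 = (21586 + 2283120) + 22758 = 2304706 + 22758 = 2327464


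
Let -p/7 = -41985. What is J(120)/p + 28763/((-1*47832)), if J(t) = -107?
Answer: -2819473303/4685861880 ≈ -0.60170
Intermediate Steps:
p = 293895 (p = -7*(-41985) = 293895)
J(120)/p + 28763/((-1*47832)) = -107/293895 + 28763/((-1*47832)) = -107*1/293895 + 28763/(-47832) = -107/293895 + 28763*(-1/47832) = -107/293895 - 28763/47832 = -2819473303/4685861880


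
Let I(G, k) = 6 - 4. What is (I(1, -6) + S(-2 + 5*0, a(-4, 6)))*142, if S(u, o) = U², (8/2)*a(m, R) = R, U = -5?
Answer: 3834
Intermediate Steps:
a(m, R) = R/4
I(G, k) = 2
S(u, o) = 25 (S(u, o) = (-5)² = 25)
(I(1, -6) + S(-2 + 5*0, a(-4, 6)))*142 = (2 + 25)*142 = 27*142 = 3834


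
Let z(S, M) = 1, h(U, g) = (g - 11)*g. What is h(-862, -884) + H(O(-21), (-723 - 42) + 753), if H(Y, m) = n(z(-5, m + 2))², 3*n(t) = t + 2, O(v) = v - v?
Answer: 791181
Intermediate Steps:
O(v) = 0
h(U, g) = g*(-11 + g) (h(U, g) = (-11 + g)*g = g*(-11 + g))
n(t) = ⅔ + t/3 (n(t) = (t + 2)/3 = (2 + t)/3 = ⅔ + t/3)
H(Y, m) = 1 (H(Y, m) = (⅔ + (⅓)*1)² = (⅔ + ⅓)² = 1² = 1)
h(-862, -884) + H(O(-21), (-723 - 42) + 753) = -884*(-11 - 884) + 1 = -884*(-895) + 1 = 791180 + 1 = 791181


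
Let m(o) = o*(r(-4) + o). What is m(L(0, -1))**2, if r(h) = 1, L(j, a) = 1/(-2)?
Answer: 1/16 ≈ 0.062500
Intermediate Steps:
L(j, a) = -1/2
m(o) = o*(1 + o)
m(L(0, -1))**2 = (-(1 - 1/2)/2)**2 = (-1/2*1/2)**2 = (-1/4)**2 = 1/16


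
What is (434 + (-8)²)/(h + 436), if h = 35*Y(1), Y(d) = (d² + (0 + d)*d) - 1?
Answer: 166/157 ≈ 1.0573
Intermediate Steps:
Y(d) = -1 + 2*d² (Y(d) = (d² + d*d) - 1 = (d² + d²) - 1 = 2*d² - 1 = -1 + 2*d²)
h = 35 (h = 35*(-1 + 2*1²) = 35*(-1 + 2*1) = 35*(-1 + 2) = 35*1 = 35)
(434 + (-8)²)/(h + 436) = (434 + (-8)²)/(35 + 436) = (434 + 64)/471 = 498*(1/471) = 166/157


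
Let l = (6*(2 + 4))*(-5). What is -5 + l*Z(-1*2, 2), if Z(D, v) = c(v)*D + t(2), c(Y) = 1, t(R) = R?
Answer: -5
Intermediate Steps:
l = -180 (l = (6*6)*(-5) = 36*(-5) = -180)
Z(D, v) = 2 + D (Z(D, v) = 1*D + 2 = D + 2 = 2 + D)
-5 + l*Z(-1*2, 2) = -5 - 180*(2 - 1*2) = -5 - 180*(2 - 2) = -5 - 180*0 = -5 + 0 = -5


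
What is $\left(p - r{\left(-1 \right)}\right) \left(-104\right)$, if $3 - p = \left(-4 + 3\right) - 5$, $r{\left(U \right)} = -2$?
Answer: $-1144$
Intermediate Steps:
$p = 9$ ($p = 3 - \left(\left(-4 + 3\right) - 5\right) = 3 - \left(-1 - 5\right) = 3 - -6 = 3 + 6 = 9$)
$\left(p - r{\left(-1 \right)}\right) \left(-104\right) = \left(9 - -2\right) \left(-104\right) = \left(9 + 2\right) \left(-104\right) = 11 \left(-104\right) = -1144$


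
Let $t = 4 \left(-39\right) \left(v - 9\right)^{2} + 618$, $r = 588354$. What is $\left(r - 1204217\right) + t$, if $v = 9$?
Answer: $-615245$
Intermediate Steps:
$t = 618$ ($t = 4 \left(-39\right) \left(9 - 9\right)^{2} + 618 = - 156 \cdot 0^{2} + 618 = \left(-156\right) 0 + 618 = 0 + 618 = 618$)
$\left(r - 1204217\right) + t = \left(588354 - 1204217\right) + 618 = -615863 + 618 = -615245$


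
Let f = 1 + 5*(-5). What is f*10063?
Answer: -241512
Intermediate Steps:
f = -24 (f = 1 - 25 = -24)
f*10063 = -24*10063 = -241512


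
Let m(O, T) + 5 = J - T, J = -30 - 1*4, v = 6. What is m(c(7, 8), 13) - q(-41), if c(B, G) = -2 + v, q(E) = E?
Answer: -11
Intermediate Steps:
c(B, G) = 4 (c(B, G) = -2 + 6 = 4)
J = -34 (J = -30 - 4 = -34)
m(O, T) = -39 - T (m(O, T) = -5 + (-34 - T) = -39 - T)
m(c(7, 8), 13) - q(-41) = (-39 - 1*13) - 1*(-41) = (-39 - 13) + 41 = -52 + 41 = -11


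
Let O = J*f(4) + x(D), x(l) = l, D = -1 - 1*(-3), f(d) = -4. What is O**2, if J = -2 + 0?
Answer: 100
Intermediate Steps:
D = 2 (D = -1 + 3 = 2)
J = -2
O = 10 (O = -2*(-4) + 2 = 8 + 2 = 10)
O**2 = 10**2 = 100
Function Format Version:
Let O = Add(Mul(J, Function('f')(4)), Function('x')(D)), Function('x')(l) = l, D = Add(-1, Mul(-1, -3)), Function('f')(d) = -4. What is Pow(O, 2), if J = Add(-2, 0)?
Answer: 100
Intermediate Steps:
D = 2 (D = Add(-1, 3) = 2)
J = -2
O = 10 (O = Add(Mul(-2, -4), 2) = Add(8, 2) = 10)
Pow(O, 2) = Pow(10, 2) = 100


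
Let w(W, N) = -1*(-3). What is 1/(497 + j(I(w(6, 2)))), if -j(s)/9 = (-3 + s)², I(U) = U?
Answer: 1/497 ≈ 0.0020121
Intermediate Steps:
w(W, N) = 3
j(s) = -9*(-3 + s)²
1/(497 + j(I(w(6, 2)))) = 1/(497 - 9*(-3 + 3)²) = 1/(497 - 9*0²) = 1/(497 - 9*0) = 1/(497 + 0) = 1/497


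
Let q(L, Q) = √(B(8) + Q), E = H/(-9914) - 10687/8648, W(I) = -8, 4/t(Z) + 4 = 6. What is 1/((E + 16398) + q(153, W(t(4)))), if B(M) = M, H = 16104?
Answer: 42868136/702829084973 ≈ 6.0994e-5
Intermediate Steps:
t(Z) = 2 (t(Z) = 4/(-4 + 6) = 4/2 = 4*(½) = 2)
E = -122609155/42868136 (E = 16104/(-9914) - 10687/8648 = 16104*(-1/9914) - 10687*1/8648 = -8052/4957 - 10687/8648 = -122609155/42868136 ≈ -2.8601)
q(L, Q) = √(8 + Q)
1/((E + 16398) + q(153, W(t(4)))) = 1/((-122609155/42868136 + 16398) + √(8 - 8)) = 1/(702829084973/42868136 + √0) = 1/(702829084973/42868136 + 0) = 1/(702829084973/42868136) = 42868136/702829084973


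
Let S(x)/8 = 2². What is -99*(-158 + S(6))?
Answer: 12474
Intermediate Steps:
S(x) = 32 (S(x) = 8*2² = 8*4 = 32)
-99*(-158 + S(6)) = -99*(-158 + 32) = -99*(-126) = 12474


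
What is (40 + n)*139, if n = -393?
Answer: -49067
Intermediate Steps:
(40 + n)*139 = (40 - 393)*139 = -353*139 = -49067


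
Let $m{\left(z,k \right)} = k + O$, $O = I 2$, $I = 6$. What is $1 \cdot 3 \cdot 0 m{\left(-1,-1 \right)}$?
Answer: $0$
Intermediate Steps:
$O = 12$ ($O = 6 \cdot 2 = 12$)
$m{\left(z,k \right)} = 12 + k$ ($m{\left(z,k \right)} = k + 12 = 12 + k$)
$1 \cdot 3 \cdot 0 m{\left(-1,-1 \right)} = 1 \cdot 3 \cdot 0 \left(12 - 1\right) = 3 \cdot 0 \cdot 11 = 0 \cdot 11 = 0$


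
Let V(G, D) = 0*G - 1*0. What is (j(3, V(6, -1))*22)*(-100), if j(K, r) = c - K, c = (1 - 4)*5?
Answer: 39600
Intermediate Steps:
c = -15 (c = -3*5 = -15)
V(G, D) = 0 (V(G, D) = 0 + 0 = 0)
j(K, r) = -15 - K
(j(3, V(6, -1))*22)*(-100) = ((-15 - 1*3)*22)*(-100) = ((-15 - 3)*22)*(-100) = -18*22*(-100) = -396*(-100) = 39600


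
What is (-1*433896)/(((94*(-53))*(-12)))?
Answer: -18079/2491 ≈ -7.2577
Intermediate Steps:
(-1*433896)/(((94*(-53))*(-12))) = -433896/((-4982*(-12))) = -433896/59784 = -433896*1/59784 = -18079/2491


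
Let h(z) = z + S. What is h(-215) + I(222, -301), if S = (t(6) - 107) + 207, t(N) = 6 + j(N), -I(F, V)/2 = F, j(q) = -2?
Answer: -555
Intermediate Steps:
I(F, V) = -2*F
t(N) = 4 (t(N) = 6 - 2 = 4)
S = 104 (S = (4 - 107) + 207 = -103 + 207 = 104)
h(z) = 104 + z (h(z) = z + 104 = 104 + z)
h(-215) + I(222, -301) = (104 - 215) - 2*222 = -111 - 444 = -555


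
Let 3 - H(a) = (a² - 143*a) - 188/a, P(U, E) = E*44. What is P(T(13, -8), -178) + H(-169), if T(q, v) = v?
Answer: -10234321/169 ≈ -60558.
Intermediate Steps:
P(U, E) = 44*E
H(a) = 3 - a² + 143*a + 188/a (H(a) = 3 - ((a² - 143*a) - 188/a) = 3 - (a² - 188/a - 143*a) = 3 + (-a² + 143*a + 188/a) = 3 - a² + 143*a + 188/a)
P(T(13, -8), -178) + H(-169) = 44*(-178) + (3 - 1*(-169)² + 143*(-169) + 188/(-169)) = -7832 + (3 - 1*28561 - 24167 + 188*(-1/169)) = -7832 + (3 - 28561 - 24167 - 188/169) = -7832 - 8910713/169 = -10234321/169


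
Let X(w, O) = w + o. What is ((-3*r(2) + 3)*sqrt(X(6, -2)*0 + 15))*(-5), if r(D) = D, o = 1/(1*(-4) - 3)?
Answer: 15*sqrt(15) ≈ 58.095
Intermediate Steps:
o = -1/7 (o = 1/(-4 - 3) = 1/(-7) = -1/7 ≈ -0.14286)
X(w, O) = -1/7 + w (X(w, O) = w - 1/7 = -1/7 + w)
((-3*r(2) + 3)*sqrt(X(6, -2)*0 + 15))*(-5) = ((-3*2 + 3)*sqrt((-1/7 + 6)*0 + 15))*(-5) = ((-6 + 3)*sqrt((41/7)*0 + 15))*(-5) = -3*sqrt(0 + 15)*(-5) = -3*sqrt(15)*(-5) = 15*sqrt(15)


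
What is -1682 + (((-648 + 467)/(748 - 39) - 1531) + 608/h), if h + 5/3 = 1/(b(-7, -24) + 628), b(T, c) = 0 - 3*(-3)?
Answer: -4036502314/1128019 ≈ -3578.4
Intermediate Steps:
b(T, c) = 9 (b(T, c) = 0 + 9 = 9)
h = -3182/1911 (h = -5/3 + 1/(9 + 628) = -5/3 + 1/637 = -3182/1911 ≈ -1.6651)
-1682 + (((-648 + 467)/(748 - 39) - 1531) + 608/h) = -1682 + (((-648 + 467)/(748 - 39) - 1531) + 608/(-3182/1911)) = -1682 + ((-181/709 - 1531) + 608*(-1911/3182)) = -1682 + ((-181*1/709 - 1531) - 580944/1591) = -1682 + ((-181/709 - 1531) - 580944/1591) = -1682 + (-1085660/709 - 580944/1591) = -1682 - 2139174356/1128019 = -4036502314/1128019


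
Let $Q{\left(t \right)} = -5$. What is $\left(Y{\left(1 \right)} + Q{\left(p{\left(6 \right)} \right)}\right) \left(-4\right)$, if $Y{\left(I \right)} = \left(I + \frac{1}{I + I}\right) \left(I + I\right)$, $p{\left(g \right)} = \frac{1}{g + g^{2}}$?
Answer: $8$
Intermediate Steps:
$Y{\left(I \right)} = 2 I \left(I + \frac{1}{2 I}\right)$ ($Y{\left(I \right)} = \left(I + \frac{1}{2 I}\right) 2 I = 2 I \left(I + \frac{1}{2 I}\right)$)
$\left(Y{\left(1 \right)} + Q{\left(p{\left(6 \right)} \right)}\right) \left(-4\right) = \left(\left(1 + 2 \cdot 1^{2}\right) - 5\right) \left(-4\right) = \left(\left(1 + 2 \cdot 1\right) - 5\right) \left(-4\right) = \left(\left(1 + 2\right) - 5\right) \left(-4\right) = \left(3 - 5\right) \left(-4\right) = \left(-2\right) \left(-4\right) = 8$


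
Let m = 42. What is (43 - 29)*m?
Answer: 588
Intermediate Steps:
(43 - 29)*m = (43 - 29)*42 = 14*42 = 588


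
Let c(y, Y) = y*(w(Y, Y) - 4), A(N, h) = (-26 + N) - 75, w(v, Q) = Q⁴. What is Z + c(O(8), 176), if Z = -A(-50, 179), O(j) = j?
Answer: 7676100727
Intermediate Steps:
A(N, h) = -101 + N
c(y, Y) = y*(-4 + Y⁴) (c(y, Y) = y*(Y⁴ - 4) = y*(-4 + Y⁴))
Z = 151 (Z = -(-101 - 50) = -1*(-151) = 151)
Z + c(O(8), 176) = 151 + 8*(-4 + 176⁴) = 151 + 8*(-4 + 959512576) = 151 + 8*959512572 = 151 + 7676100576 = 7676100727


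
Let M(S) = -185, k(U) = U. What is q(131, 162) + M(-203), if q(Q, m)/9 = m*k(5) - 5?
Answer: 7060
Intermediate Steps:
q(Q, m) = -45 + 45*m (q(Q, m) = 9*(m*5 - 5) = 9*(5*m - 5) = 9*(-5 + 5*m) = -45 + 45*m)
q(131, 162) + M(-203) = (-45 + 45*162) - 185 = (-45 + 7290) - 185 = 7245 - 185 = 7060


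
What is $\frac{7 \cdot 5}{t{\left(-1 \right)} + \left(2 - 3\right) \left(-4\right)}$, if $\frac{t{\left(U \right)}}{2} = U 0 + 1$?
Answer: $\frac{35}{6} \approx 5.8333$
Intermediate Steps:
$t{\left(U \right)} = 2$ ($t{\left(U \right)} = 2 \left(U 0 + 1\right) = 2 \left(0 + 1\right) = 2 \cdot 1 = 2$)
$\frac{7 \cdot 5}{t{\left(-1 \right)} + \left(2 - 3\right) \left(-4\right)} = \frac{7 \cdot 5}{2 + \left(2 - 3\right) \left(-4\right)} = \frac{35}{2 - -4} = \frac{35}{2 + 4} = \frac{35}{6}$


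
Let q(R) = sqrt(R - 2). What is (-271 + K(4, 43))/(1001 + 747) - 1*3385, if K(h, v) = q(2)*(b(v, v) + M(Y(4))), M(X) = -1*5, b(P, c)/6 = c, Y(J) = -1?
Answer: -5917251/1748 ≈ -3385.2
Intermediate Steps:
b(P, c) = 6*c
q(R) = sqrt(-2 + R)
M(X) = -5
K(h, v) = 0 (K(h, v) = sqrt(-2 + 2)*(6*v - 5) = sqrt(0)*(-5 + 6*v) = 0*(-5 + 6*v) = 0)
(-271 + K(4, 43))/(1001 + 747) - 1*3385 = (-271 + 0)/(1001 + 747) - 1*3385 = -271/1748 - 3385 = -5917251/1748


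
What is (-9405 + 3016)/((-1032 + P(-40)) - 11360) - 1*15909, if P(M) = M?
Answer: -197774299/12432 ≈ -15908.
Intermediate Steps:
(-9405 + 3016)/((-1032 + P(-40)) - 11360) - 1*15909 = (-9405 + 3016)/((-1032 - 40) - 11360) - 1*15909 = -6389/(-1072 - 11360) - 15909 = -6389/(-12432) - 15909 = -6389*(-1/12432) - 15909 = 6389/12432 - 15909 = -197774299/12432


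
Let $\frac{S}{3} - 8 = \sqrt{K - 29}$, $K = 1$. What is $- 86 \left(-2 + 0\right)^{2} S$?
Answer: $-8256 - 2064 i \sqrt{7} \approx -8256.0 - 5460.8 i$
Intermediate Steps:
$S = 24 + 6 i \sqrt{7}$ ($S = 24 + 3 \sqrt{1 - 29} = 24 + 3 \sqrt{-28} = 24 + 3 \cdot 2 i \sqrt{7} = 24 + 6 i \sqrt{7} \approx 24.0 + 15.875 i$)
$- 86 \left(-2 + 0\right)^{2} S = - 86 \left(-2 + 0\right)^{2} \left(24 + 6 i \sqrt{7}\right) = - 86 \left(-2\right)^{2} \left(24 + 6 i \sqrt{7}\right) = \left(-86\right) 4 \left(24 + 6 i \sqrt{7}\right) = - 344 \left(24 + 6 i \sqrt{7}\right) = -8256 - 2064 i \sqrt{7}$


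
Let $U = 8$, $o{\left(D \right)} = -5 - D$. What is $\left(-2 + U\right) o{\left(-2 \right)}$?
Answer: $-18$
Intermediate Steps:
$\left(-2 + U\right) o{\left(-2 \right)} = \left(-2 + 8\right) \left(-5 - -2\right) = 6 \left(-5 + 2\right) = 6 \left(-3\right) = -18$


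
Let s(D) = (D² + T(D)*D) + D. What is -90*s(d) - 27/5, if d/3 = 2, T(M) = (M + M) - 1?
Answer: -48627/5 ≈ -9725.4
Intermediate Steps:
T(M) = -1 + 2*M (T(M) = 2*M - 1 = -1 + 2*M)
d = 6 (d = 3*2 = 6)
s(D) = D + D² + D*(-1 + 2*D) (s(D) = (D² + (-1 + 2*D)*D) + D = (D² + D*(-1 + 2*D)) + D = D + D² + D*(-1 + 2*D))
-90*s(d) - 27/5 = -270*6² - 27/5 = -270*36 - 27*⅕ = -90*108 - 27/5 = -9720 - 27/5 = -48627/5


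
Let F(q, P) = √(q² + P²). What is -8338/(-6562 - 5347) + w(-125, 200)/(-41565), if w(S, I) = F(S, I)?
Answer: 8338/11909 - 5*√89/8313 ≈ 0.69447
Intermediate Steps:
F(q, P) = √(P² + q²)
w(S, I) = √(I² + S²)
-8338/(-6562 - 5347) + w(-125, 200)/(-41565) = -8338/(-6562 - 5347) + √(200² + (-125)²)/(-41565) = -8338/(-11909) + √(40000 + 15625)*(-1/41565) = -8338*(-1/11909) + √55625*(-1/41565) = 8338/11909 + (25*√89)*(-1/41565) = 8338/11909 - 5*√89/8313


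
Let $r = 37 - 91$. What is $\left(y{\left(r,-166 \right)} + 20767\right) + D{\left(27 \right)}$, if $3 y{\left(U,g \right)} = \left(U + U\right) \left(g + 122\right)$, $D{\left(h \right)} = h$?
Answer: $22378$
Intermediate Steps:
$r = -54$
$y{\left(U,g \right)} = \frac{2 U \left(122 + g\right)}{3}$ ($y{\left(U,g \right)} = \frac{\left(U + U\right) \left(g + 122\right)}{3} = \frac{2 U \left(122 + g\right)}{3}$)
$\left(y{\left(r,-166 \right)} + 20767\right) + D{\left(27 \right)} = \left(\frac{2}{3} \left(-54\right) \left(122 - 166\right) + 20767\right) + 27 = \left(\frac{2}{3} \left(-54\right) \left(-44\right) + 20767\right) + 27 = \left(1584 + 20767\right) + 27 = 22351 + 27 = 22378$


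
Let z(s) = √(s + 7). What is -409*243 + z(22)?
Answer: -99387 + √29 ≈ -99382.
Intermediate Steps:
z(s) = √(7 + s)
-409*243 + z(22) = -409*243 + √(7 + 22) = -99387 + √29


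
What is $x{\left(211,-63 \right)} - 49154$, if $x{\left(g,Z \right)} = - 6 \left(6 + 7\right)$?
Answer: $-49232$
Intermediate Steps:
$x{\left(g,Z \right)} = -78$ ($x{\left(g,Z \right)} = \left(-6\right) 13 = -78$)
$x{\left(211,-63 \right)} - 49154 = -78 - 49154 = -49232$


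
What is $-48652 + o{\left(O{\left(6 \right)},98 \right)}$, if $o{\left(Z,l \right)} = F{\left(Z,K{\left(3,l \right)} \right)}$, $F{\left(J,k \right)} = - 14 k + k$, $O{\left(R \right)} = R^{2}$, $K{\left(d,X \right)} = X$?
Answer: $-49926$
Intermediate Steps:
$F{\left(J,k \right)} = - 13 k$
$o{\left(Z,l \right)} = - 13 l$
$-48652 + o{\left(O{\left(6 \right)},98 \right)} = -48652 - 1274 = -49926$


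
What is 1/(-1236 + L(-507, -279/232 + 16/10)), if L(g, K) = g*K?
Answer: -1160/1667487 ≈ -0.00069566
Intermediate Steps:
L(g, K) = K*g
1/(-1236 + L(-507, -279/232 + 16/10)) = 1/(-1236 + (-279/232 + 16/10)*(-507)) = 1/(-1236 + (-279*1/232 + 16*(1/10))*(-507)) = 1/(-1236 + (-279/232 + 8/5)*(-507)) = 1/(-1236 + (461/1160)*(-507)) = 1/(-1236 - 233727/1160) = 1/(-1667487/1160) = -1160/1667487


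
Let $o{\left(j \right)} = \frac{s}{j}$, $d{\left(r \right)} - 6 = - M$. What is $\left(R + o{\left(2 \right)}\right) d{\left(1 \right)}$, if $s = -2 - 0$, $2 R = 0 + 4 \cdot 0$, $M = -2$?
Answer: $-8$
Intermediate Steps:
$R = 0$ ($R = \frac{0 + 4 \cdot 0}{2} = \frac{0 + 0}{2} = \frac{1}{2} \cdot 0 = 0$)
$s = -2$ ($s = -2 + 0 = -2$)
$d{\left(r \right)} = 8$ ($d{\left(r \right)} = 6 - -2 = 6 + 2 = 8$)
$o{\left(j \right)} = - \frac{2}{j}$
$\left(R + o{\left(2 \right)}\right) d{\left(1 \right)} = \left(0 - \frac{2}{2}\right) 8 = \left(0 - 1\right) 8 = \left(-1\right) 8 = -8$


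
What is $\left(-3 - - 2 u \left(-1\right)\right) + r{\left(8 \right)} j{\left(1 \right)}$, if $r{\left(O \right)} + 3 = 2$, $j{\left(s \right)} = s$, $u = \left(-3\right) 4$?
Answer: $20$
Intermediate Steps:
$u = -12$
$r{\left(O \right)} = -1$ ($r{\left(O \right)} = -3 + 2 = -1$)
$\left(-3 - - 2 u \left(-1\right)\right) + r{\left(8 \right)} j{\left(1 \right)} = \left(-3 - \left(-2\right) \left(-12\right) \left(-1\right)\right) - 1 = \left(-3 - 24 \left(-1\right)\right) - 1 = \left(-3 - -24\right) - 1 = \left(-3 + 24\right) - 1 = 21 - 1 = 20$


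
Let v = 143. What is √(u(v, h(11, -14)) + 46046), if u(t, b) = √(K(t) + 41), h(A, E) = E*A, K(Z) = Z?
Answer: √(46046 + 2*√46) ≈ 214.61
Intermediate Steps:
h(A, E) = A*E
u(t, b) = √(41 + t) (u(t, b) = √(t + 41) = √(41 + t))
√(u(v, h(11, -14)) + 46046) = √(√(41 + 143) + 46046) = √(√184 + 46046) = √(2*√46 + 46046) = √(46046 + 2*√46)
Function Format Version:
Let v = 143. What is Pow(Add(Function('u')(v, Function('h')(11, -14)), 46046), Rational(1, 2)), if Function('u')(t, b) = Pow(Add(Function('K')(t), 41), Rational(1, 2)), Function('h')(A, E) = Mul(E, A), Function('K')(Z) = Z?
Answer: Pow(Add(46046, Mul(2, Pow(46, Rational(1, 2)))), Rational(1, 2)) ≈ 214.61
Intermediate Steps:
Function('h')(A, E) = Mul(A, E)
Function('u')(t, b) = Pow(Add(41, t), Rational(1, 2)) (Function('u')(t, b) = Pow(Add(t, 41), Rational(1, 2)) = Pow(Add(41, t), Rational(1, 2)))
Pow(Add(Function('u')(v, Function('h')(11, -14)), 46046), Rational(1, 2)) = Pow(Add(Pow(Add(41, 143), Rational(1, 2)), 46046), Rational(1, 2)) = Pow(Add(Pow(184, Rational(1, 2)), 46046), Rational(1, 2)) = Pow(Add(Mul(2, Pow(46, Rational(1, 2))), 46046), Rational(1, 2)) = Pow(Add(46046, Mul(2, Pow(46, Rational(1, 2)))), Rational(1, 2))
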